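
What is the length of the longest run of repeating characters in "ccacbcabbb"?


Input: "ccacbcabbb"
Scanning for longest run:
  Position 1 ('c'): continues run of 'c', length=2
  Position 2 ('a'): new char, reset run to 1
  Position 3 ('c'): new char, reset run to 1
  Position 4 ('b'): new char, reset run to 1
  Position 5 ('c'): new char, reset run to 1
  Position 6 ('a'): new char, reset run to 1
  Position 7 ('b'): new char, reset run to 1
  Position 8 ('b'): continues run of 'b', length=2
  Position 9 ('b'): continues run of 'b', length=3
Longest run: 'b' with length 3

3


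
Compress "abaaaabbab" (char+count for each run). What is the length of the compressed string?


Input: abaaaabbab
Runs:
  'a' x 1 => "a1"
  'b' x 1 => "b1"
  'a' x 4 => "a4"
  'b' x 2 => "b2"
  'a' x 1 => "a1"
  'b' x 1 => "b1"
Compressed: "a1b1a4b2a1b1"
Compressed length: 12

12


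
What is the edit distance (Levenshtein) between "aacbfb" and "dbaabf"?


Computing edit distance: "aacbfb" -> "dbaabf"
DP table:
           d    b    a    a    b    f
      0    1    2    3    4    5    6
  a   1    1    2    2    3    4    5
  a   2    2    2    2    2    3    4
  c   3    3    3    3    3    3    4
  b   4    4    3    4    4    3    4
  f   5    5    4    4    5    4    3
  b   6    6    5    5    5    5    4
Edit distance = dp[6][6] = 4

4


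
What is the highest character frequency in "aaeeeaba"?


Input: aaeeeaba
Character counts:
  'a': 4
  'b': 1
  'e': 3
Maximum frequency: 4

4


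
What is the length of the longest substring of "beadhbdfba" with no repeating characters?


Input: "beadhbdfba"
Sliding window (track last position of each char):
  Position 0 ('b'): window [0,0] length 1 -- new best
  Position 1 ('e'): window [0,1] length 2 -- new best
  Position 2 ('a'): window [0,2] length 3 -- new best
  Position 3 ('d'): window [0,3] length 4 -- new best
  Position 4 ('h'): window [0,4] length 5 -- new best
  Position 5 ('b'): repeat (last at 0), move window start to 1
  Position 5 ('b'): window [1,5] length 5
  Position 6 ('d'): repeat (last at 3), move window start to 4
  Position 6 ('d'): window [4,6] length 3
  Position 7 ('f'): window [4,7] length 4
  Position 8 ('b'): repeat (last at 5), move window start to 6
  Position 8 ('b'): window [6,8] length 3
  Position 9 ('a'): window [6,9] length 4
Longest substring with no repeats: "beadh" with length 5

5


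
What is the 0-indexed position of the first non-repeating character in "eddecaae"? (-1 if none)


Input: eddecaae
Character frequencies:
  'a': 2
  'c': 1
  'd': 2
  'e': 3
Scanning left to right for freq == 1:
  Position 0 ('e'): freq=3, skip
  Position 1 ('d'): freq=2, skip
  Position 2 ('d'): freq=2, skip
  Position 3 ('e'): freq=3, skip
  Position 4 ('c'): unique! => answer = 4

4


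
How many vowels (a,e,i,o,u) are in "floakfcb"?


Input: floakfcb
Checking each character:
  'f' at position 0: consonant
  'l' at position 1: consonant
  'o' at position 2: vowel (running total: 1)
  'a' at position 3: vowel (running total: 2)
  'k' at position 4: consonant
  'f' at position 5: consonant
  'c' at position 6: consonant
  'b' at position 7: consonant
Total vowels: 2

2


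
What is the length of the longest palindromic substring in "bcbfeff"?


Input: "bcbfeff"
Checking substrings for palindromes:
  [0:3] "bcb" (len 3) => palindrome
  [3:6] "fef" (len 3) => palindrome
  [5:7] "ff" (len 2) => palindrome
Longest palindromic substring: "bcb" with length 3

3


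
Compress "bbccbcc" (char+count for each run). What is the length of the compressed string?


Input: bbccbcc
Runs:
  'b' x 2 => "b2"
  'c' x 2 => "c2"
  'b' x 1 => "b1"
  'c' x 2 => "c2"
Compressed: "b2c2b1c2"
Compressed length: 8

8


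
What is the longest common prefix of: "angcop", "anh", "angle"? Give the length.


Words: angcop, anh, angle
  Position 0: all 'a' => match
  Position 1: all 'n' => match
  Position 2: ('g', 'h', 'g') => mismatch, stop
LCP = "an" (length 2)

2


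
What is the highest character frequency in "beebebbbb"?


Input: beebebbbb
Character counts:
  'b': 6
  'e': 3
Maximum frequency: 6

6


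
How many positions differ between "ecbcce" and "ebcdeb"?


Comparing "ecbcce" and "ebcdeb" position by position:
  Position 0: 'e' vs 'e' => same
  Position 1: 'c' vs 'b' => DIFFER
  Position 2: 'b' vs 'c' => DIFFER
  Position 3: 'c' vs 'd' => DIFFER
  Position 4: 'c' vs 'e' => DIFFER
  Position 5: 'e' vs 'b' => DIFFER
Positions that differ: 5

5


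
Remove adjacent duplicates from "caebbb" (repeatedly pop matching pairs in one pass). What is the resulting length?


Input: caebbb
Stack-based adjacent duplicate removal:
  Read 'c': push. Stack: c
  Read 'a': push. Stack: ca
  Read 'e': push. Stack: cae
  Read 'b': push. Stack: caeb
  Read 'b': matches stack top 'b' => pop. Stack: cae
  Read 'b': push. Stack: caeb
Final stack: "caeb" (length 4)

4


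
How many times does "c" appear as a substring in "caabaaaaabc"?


Searching for "c" in "caabaaaaabc"
Scanning each position:
  Position 0: "c" => MATCH
  Position 1: "a" => no
  Position 2: "a" => no
  Position 3: "b" => no
  Position 4: "a" => no
  Position 5: "a" => no
  Position 6: "a" => no
  Position 7: "a" => no
  Position 8: "a" => no
  Position 9: "b" => no
  Position 10: "c" => MATCH
Total occurrences: 2

2


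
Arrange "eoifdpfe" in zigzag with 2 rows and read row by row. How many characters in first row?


Zigzag "eoifdpfe" into 2 rows:
Placing characters:
  'e' => row 0
  'o' => row 1
  'i' => row 0
  'f' => row 1
  'd' => row 0
  'p' => row 1
  'f' => row 0
  'e' => row 1
Rows:
  Row 0: "eidf"
  Row 1: "ofpe"
First row length: 4

4


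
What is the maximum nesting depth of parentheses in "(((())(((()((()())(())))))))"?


Input: "(((())(((()((()())(())))))))"
Tracking depth:
  Position 0 '(': depth becomes 1
  Position 1 '(': depth becomes 2
  Position 2 '(': depth becomes 3
  Position 3 '(': depth becomes 4
  Position 4 ')': depth becomes 3
  Position 5 ')': depth becomes 2
  Position 6 '(': depth becomes 3
  Position 7 '(': depth becomes 4
  Position 8 '(': depth becomes 5
  Position 9 '(': depth becomes 6
  Position 10 ')': depth becomes 5
  Position 11 '(': depth becomes 6
  Position 12 '(': depth becomes 7
  Position 13 '(': depth becomes 8
  Position 14 ')': depth becomes 7
  Position 15 '(': depth becomes 8
  Position 16 ')': depth becomes 7
  Position 17 ')': depth becomes 6
  Position 18 '(': depth becomes 7
  Position 19 '(': depth becomes 8
  Position 20 ')': depth becomes 7
  Position 21 ')': depth becomes 6
  Position 22 ')': depth becomes 5
  Position 23 ')': depth becomes 4
  Position 24 ')': depth becomes 3
  Position 25 ')': depth becomes 2
  Position 26 ')': depth becomes 1
  Position 27 ')': depth becomes 0
Maximum depth reached: 8

8


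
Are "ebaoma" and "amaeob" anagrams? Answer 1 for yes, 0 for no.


Strings: "ebaoma", "amaeob"
Sorted first:  aabemo
Sorted second: aabemo
Sorted forms match => anagrams

1


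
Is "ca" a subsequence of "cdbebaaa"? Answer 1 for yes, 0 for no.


Check if "ca" is a subsequence of "cdbebaaa"
Greedy scan:
  Position 0 ('c'): matches sub[0] = 'c'
  Position 1 ('d'): no match needed
  Position 2 ('b'): no match needed
  Position 3 ('e'): no match needed
  Position 4 ('b'): no match needed
  Position 5 ('a'): matches sub[1] = 'a'
  Position 6 ('a'): no match needed
  Position 7 ('a'): no match needed
All 2 characters matched => is a subsequence

1


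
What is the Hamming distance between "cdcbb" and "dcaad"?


Comparing "cdcbb" and "dcaad" position by position:
  Position 0: 'c' vs 'd' => differ
  Position 1: 'd' vs 'c' => differ
  Position 2: 'c' vs 'a' => differ
  Position 3: 'b' vs 'a' => differ
  Position 4: 'b' vs 'd' => differ
Total differences (Hamming distance): 5

5


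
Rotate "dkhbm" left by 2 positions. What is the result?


Input: "dkhbm", rotate left by 2
First 2 characters: "dk"
Remaining characters: "hbm"
Concatenate remaining + first: "hbm" + "dk" = "hbmdk"

hbmdk


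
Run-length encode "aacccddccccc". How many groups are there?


Input: aacccddccccc
Scanning for consecutive runs:
  Group 1: 'a' x 2 (positions 0-1)
  Group 2: 'c' x 3 (positions 2-4)
  Group 3: 'd' x 2 (positions 5-6)
  Group 4: 'c' x 5 (positions 7-11)
Total groups: 4

4


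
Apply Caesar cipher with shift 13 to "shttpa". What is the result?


Caesar cipher: shift "shttpa" by 13
  's' (pos 18) + 13 = pos 5 = 'f'
  'h' (pos 7) + 13 = pos 20 = 'u'
  't' (pos 19) + 13 = pos 6 = 'g'
  't' (pos 19) + 13 = pos 6 = 'g'
  'p' (pos 15) + 13 = pos 2 = 'c'
  'a' (pos 0) + 13 = pos 13 = 'n'
Result: fuggcn

fuggcn


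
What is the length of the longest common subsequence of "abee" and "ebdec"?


LCS of "abee" and "ebdec"
DP table:
           e    b    d    e    c
      0    0    0    0    0    0
  a   0    0    0    0    0    0
  b   0    0    1    1    1    1
  e   0    1    1    1    2    2
  e   0    1    1    1    2    2
LCS length = dp[4][5] = 2

2


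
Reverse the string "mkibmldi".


Input: mkibmldi
Reading characters right to left:
  Position 7: 'i'
  Position 6: 'd'
  Position 5: 'l'
  Position 4: 'm'
  Position 3: 'b'
  Position 2: 'i'
  Position 1: 'k'
  Position 0: 'm'
Reversed: idlmbikm

idlmbikm


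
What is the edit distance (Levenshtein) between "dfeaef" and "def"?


Computing edit distance: "dfeaef" -> "def"
DP table:
           d    e    f
      0    1    2    3
  d   1    0    1    2
  f   2    1    1    1
  e   3    2    1    2
  a   4    3    2    2
  e   5    4    3    3
  f   6    5    4    3
Edit distance = dp[6][3] = 3

3


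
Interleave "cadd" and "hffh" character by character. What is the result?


Interleaving "cadd" and "hffh":
  Position 0: 'c' from first, 'h' from second => "ch"
  Position 1: 'a' from first, 'f' from second => "af"
  Position 2: 'd' from first, 'f' from second => "df"
  Position 3: 'd' from first, 'h' from second => "dh"
Result: chafdfdh

chafdfdh


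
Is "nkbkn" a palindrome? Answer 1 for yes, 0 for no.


Input: nkbkn
Reversed: nkbkn
  Compare pos 0 ('n') with pos 4 ('n'): match
  Compare pos 1 ('k') with pos 3 ('k'): match
Result: palindrome

1


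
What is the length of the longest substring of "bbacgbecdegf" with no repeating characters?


Input: "bbacgbecdegf"
Sliding window (track last position of each char):
  Position 0 ('b'): window [0,0] length 1 -- new best
  Position 1 ('b'): repeat (last at 0), move window start to 1
  Position 1 ('b'): window [1,1] length 1
  Position 2 ('a'): window [1,2] length 2 -- new best
  Position 3 ('c'): window [1,3] length 3 -- new best
  Position 4 ('g'): window [1,4] length 4 -- new best
  Position 5 ('b'): repeat (last at 1), move window start to 2
  Position 5 ('b'): window [2,5] length 4
  Position 6 ('e'): window [2,6] length 5 -- new best
  Position 7 ('c'): repeat (last at 3), move window start to 4
  Position 7 ('c'): window [4,7] length 4
  Position 8 ('d'): window [4,8] length 5
  Position 9 ('e'): repeat (last at 6), move window start to 7
  Position 9 ('e'): window [7,9] length 3
  Position 10 ('g'): window [7,10] length 4
  Position 11 ('f'): window [7,11] length 5
Longest substring with no repeats: "acgbe" with length 5

5


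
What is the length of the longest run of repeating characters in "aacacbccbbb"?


Input: "aacacbccbbb"
Scanning for longest run:
  Position 1 ('a'): continues run of 'a', length=2
  Position 2 ('c'): new char, reset run to 1
  Position 3 ('a'): new char, reset run to 1
  Position 4 ('c'): new char, reset run to 1
  Position 5 ('b'): new char, reset run to 1
  Position 6 ('c'): new char, reset run to 1
  Position 7 ('c'): continues run of 'c', length=2
  Position 8 ('b'): new char, reset run to 1
  Position 9 ('b'): continues run of 'b', length=2
  Position 10 ('b'): continues run of 'b', length=3
Longest run: 'b' with length 3

3


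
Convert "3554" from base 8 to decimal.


Input: "3554" in base 8
Positional expansion:
  Digit '3' (value 3) x 8^3 = 1536
  Digit '5' (value 5) x 8^2 = 320
  Digit '5' (value 5) x 8^1 = 40
  Digit '4' (value 4) x 8^0 = 4
Sum = 1900

1900


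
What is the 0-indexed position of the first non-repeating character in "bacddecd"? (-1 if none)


Input: bacddecd
Character frequencies:
  'a': 1
  'b': 1
  'c': 2
  'd': 3
  'e': 1
Scanning left to right for freq == 1:
  Position 0 ('b'): unique! => answer = 0

0


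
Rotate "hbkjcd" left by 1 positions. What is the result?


Input: "hbkjcd", rotate left by 1
First 1 characters: "h"
Remaining characters: "bkjcd"
Concatenate remaining + first: "bkjcd" + "h" = "bkjcdh"

bkjcdh


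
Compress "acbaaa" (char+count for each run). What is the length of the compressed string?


Input: acbaaa
Runs:
  'a' x 1 => "a1"
  'c' x 1 => "c1"
  'b' x 1 => "b1"
  'a' x 3 => "a3"
Compressed: "a1c1b1a3"
Compressed length: 8

8


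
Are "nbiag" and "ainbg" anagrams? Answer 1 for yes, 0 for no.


Strings: "nbiag", "ainbg"
Sorted first:  abgin
Sorted second: abgin
Sorted forms match => anagrams

1


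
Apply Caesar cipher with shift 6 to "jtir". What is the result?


Caesar cipher: shift "jtir" by 6
  'j' (pos 9) + 6 = pos 15 = 'p'
  't' (pos 19) + 6 = pos 25 = 'z'
  'i' (pos 8) + 6 = pos 14 = 'o'
  'r' (pos 17) + 6 = pos 23 = 'x'
Result: pzox

pzox


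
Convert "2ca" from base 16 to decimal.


Input: "2ca" in base 16
Positional expansion:
  Digit '2' (value 2) x 16^2 = 512
  Digit 'c' (value 12) x 16^1 = 192
  Digit 'a' (value 10) x 16^0 = 10
Sum = 714

714


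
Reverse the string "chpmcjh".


Input: chpmcjh
Reading characters right to left:
  Position 6: 'h'
  Position 5: 'j'
  Position 4: 'c'
  Position 3: 'm'
  Position 2: 'p'
  Position 1: 'h'
  Position 0: 'c'
Reversed: hjcmphc

hjcmphc


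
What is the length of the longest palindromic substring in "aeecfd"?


Input: "aeecfd"
Checking substrings for palindromes:
  [1:3] "ee" (len 2) => palindrome
Longest palindromic substring: "ee" with length 2

2


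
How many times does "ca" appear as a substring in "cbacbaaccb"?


Searching for "ca" in "cbacbaaccb"
Scanning each position:
  Position 0: "cb" => no
  Position 1: "ba" => no
  Position 2: "ac" => no
  Position 3: "cb" => no
  Position 4: "ba" => no
  Position 5: "aa" => no
  Position 6: "ac" => no
  Position 7: "cc" => no
  Position 8: "cb" => no
Total occurrences: 0

0


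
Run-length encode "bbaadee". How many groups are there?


Input: bbaadee
Scanning for consecutive runs:
  Group 1: 'b' x 2 (positions 0-1)
  Group 2: 'a' x 2 (positions 2-3)
  Group 3: 'd' x 1 (positions 4-4)
  Group 4: 'e' x 2 (positions 5-6)
Total groups: 4

4


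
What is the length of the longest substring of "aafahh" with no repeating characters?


Input: "aafahh"
Sliding window (track last position of each char):
  Position 0 ('a'): window [0,0] length 1 -- new best
  Position 1 ('a'): repeat (last at 0), move window start to 1
  Position 1 ('a'): window [1,1] length 1
  Position 2 ('f'): window [1,2] length 2 -- new best
  Position 3 ('a'): repeat (last at 1), move window start to 2
  Position 3 ('a'): window [2,3] length 2
  Position 4 ('h'): window [2,4] length 3 -- new best
  Position 5 ('h'): repeat (last at 4), move window start to 5
  Position 5 ('h'): window [5,5] length 1
Longest substring with no repeats: "fah" with length 3

3


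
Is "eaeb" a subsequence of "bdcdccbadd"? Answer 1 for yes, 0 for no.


Check if "eaeb" is a subsequence of "bdcdccbadd"
Greedy scan:
  Position 0 ('b'): no match needed
  Position 1 ('d'): no match needed
  Position 2 ('c'): no match needed
  Position 3 ('d'): no match needed
  Position 4 ('c'): no match needed
  Position 5 ('c'): no match needed
  Position 6 ('b'): no match needed
  Position 7 ('a'): no match needed
  Position 8 ('d'): no match needed
  Position 9 ('d'): no match needed
Only matched 0/4 characters => not a subsequence

0


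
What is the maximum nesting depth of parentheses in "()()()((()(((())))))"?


Input: "()()()((()(((())))))"
Tracking depth:
  Position 0 '(': depth becomes 1
  Position 1 ')': depth becomes 0
  Position 2 '(': depth becomes 1
  Position 3 ')': depth becomes 0
  Position 4 '(': depth becomes 1
  Position 5 ')': depth becomes 0
  Position 6 '(': depth becomes 1
  Position 7 '(': depth becomes 2
  Position 8 '(': depth becomes 3
  Position 9 ')': depth becomes 2
  Position 10 '(': depth becomes 3
  Position 11 '(': depth becomes 4
  Position 12 '(': depth becomes 5
  Position 13 '(': depth becomes 6
  Position 14 ')': depth becomes 5
  Position 15 ')': depth becomes 4
  Position 16 ')': depth becomes 3
  Position 17 ')': depth becomes 2
  Position 18 ')': depth becomes 1
  Position 19 ')': depth becomes 0
Maximum depth reached: 6

6


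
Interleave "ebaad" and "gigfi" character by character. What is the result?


Interleaving "ebaad" and "gigfi":
  Position 0: 'e' from first, 'g' from second => "eg"
  Position 1: 'b' from first, 'i' from second => "bi"
  Position 2: 'a' from first, 'g' from second => "ag"
  Position 3: 'a' from first, 'f' from second => "af"
  Position 4: 'd' from first, 'i' from second => "di"
Result: egbiagafdi

egbiagafdi


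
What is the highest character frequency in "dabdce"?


Input: dabdce
Character counts:
  'a': 1
  'b': 1
  'c': 1
  'd': 2
  'e': 1
Maximum frequency: 2

2


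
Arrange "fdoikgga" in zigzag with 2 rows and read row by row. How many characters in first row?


Zigzag "fdoikgga" into 2 rows:
Placing characters:
  'f' => row 0
  'd' => row 1
  'o' => row 0
  'i' => row 1
  'k' => row 0
  'g' => row 1
  'g' => row 0
  'a' => row 1
Rows:
  Row 0: "fokg"
  Row 1: "diga"
First row length: 4

4


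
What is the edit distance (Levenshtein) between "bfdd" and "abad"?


Computing edit distance: "bfdd" -> "abad"
DP table:
           a    b    a    d
      0    1    2    3    4
  b   1    1    1    2    3
  f   2    2    2    2    3
  d   3    3    3    3    2
  d   4    4    4    4    3
Edit distance = dp[4][4] = 3

3


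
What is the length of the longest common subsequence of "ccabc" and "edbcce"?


LCS of "ccabc" and "edbcce"
DP table:
           e    d    b    c    c    e
      0    0    0    0    0    0    0
  c   0    0    0    0    1    1    1
  c   0    0    0    0    1    2    2
  a   0    0    0    0    1    2    2
  b   0    0    0    1    1    2    2
  c   0    0    0    1    2    2    2
LCS length = dp[5][6] = 2

2


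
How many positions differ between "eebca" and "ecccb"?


Comparing "eebca" and "ecccb" position by position:
  Position 0: 'e' vs 'e' => same
  Position 1: 'e' vs 'c' => DIFFER
  Position 2: 'b' vs 'c' => DIFFER
  Position 3: 'c' vs 'c' => same
  Position 4: 'a' vs 'b' => DIFFER
Positions that differ: 3

3


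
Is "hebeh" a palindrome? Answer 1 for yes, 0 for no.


Input: hebeh
Reversed: hebeh
  Compare pos 0 ('h') with pos 4 ('h'): match
  Compare pos 1 ('e') with pos 3 ('e'): match
Result: palindrome

1


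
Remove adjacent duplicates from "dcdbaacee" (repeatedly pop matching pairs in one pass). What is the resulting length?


Input: dcdbaacee
Stack-based adjacent duplicate removal:
  Read 'd': push. Stack: d
  Read 'c': push. Stack: dc
  Read 'd': push. Stack: dcd
  Read 'b': push. Stack: dcdb
  Read 'a': push. Stack: dcdba
  Read 'a': matches stack top 'a' => pop. Stack: dcdb
  Read 'c': push. Stack: dcdbc
  Read 'e': push. Stack: dcdbce
  Read 'e': matches stack top 'e' => pop. Stack: dcdbc
Final stack: "dcdbc" (length 5)

5


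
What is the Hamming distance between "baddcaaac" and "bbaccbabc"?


Comparing "baddcaaac" and "bbaccbabc" position by position:
  Position 0: 'b' vs 'b' => same
  Position 1: 'a' vs 'b' => differ
  Position 2: 'd' vs 'a' => differ
  Position 3: 'd' vs 'c' => differ
  Position 4: 'c' vs 'c' => same
  Position 5: 'a' vs 'b' => differ
  Position 6: 'a' vs 'a' => same
  Position 7: 'a' vs 'b' => differ
  Position 8: 'c' vs 'c' => same
Total differences (Hamming distance): 5

5


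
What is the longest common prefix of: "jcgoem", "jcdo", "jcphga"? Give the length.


Words: jcgoem, jcdo, jcphga
  Position 0: all 'j' => match
  Position 1: all 'c' => match
  Position 2: ('g', 'd', 'p') => mismatch, stop
LCP = "jc" (length 2)

2


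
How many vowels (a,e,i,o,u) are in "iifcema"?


Input: iifcema
Checking each character:
  'i' at position 0: vowel (running total: 1)
  'i' at position 1: vowel (running total: 2)
  'f' at position 2: consonant
  'c' at position 3: consonant
  'e' at position 4: vowel (running total: 3)
  'm' at position 5: consonant
  'a' at position 6: vowel (running total: 4)
Total vowels: 4

4


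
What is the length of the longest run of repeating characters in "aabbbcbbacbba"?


Input: "aabbbcbbacbba"
Scanning for longest run:
  Position 1 ('a'): continues run of 'a', length=2
  Position 2 ('b'): new char, reset run to 1
  Position 3 ('b'): continues run of 'b', length=2
  Position 4 ('b'): continues run of 'b', length=3
  Position 5 ('c'): new char, reset run to 1
  Position 6 ('b'): new char, reset run to 1
  Position 7 ('b'): continues run of 'b', length=2
  Position 8 ('a'): new char, reset run to 1
  Position 9 ('c'): new char, reset run to 1
  Position 10 ('b'): new char, reset run to 1
  Position 11 ('b'): continues run of 'b', length=2
  Position 12 ('a'): new char, reset run to 1
Longest run: 'b' with length 3

3


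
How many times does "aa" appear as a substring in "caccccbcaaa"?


Searching for "aa" in "caccccbcaaa"
Scanning each position:
  Position 0: "ca" => no
  Position 1: "ac" => no
  Position 2: "cc" => no
  Position 3: "cc" => no
  Position 4: "cc" => no
  Position 5: "cb" => no
  Position 6: "bc" => no
  Position 7: "ca" => no
  Position 8: "aa" => MATCH
  Position 9: "aa" => MATCH
Total occurrences: 2

2


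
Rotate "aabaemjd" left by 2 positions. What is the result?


Input: "aabaemjd", rotate left by 2
First 2 characters: "aa"
Remaining characters: "baemjd"
Concatenate remaining + first: "baemjd" + "aa" = "baemjdaa"

baemjdaa


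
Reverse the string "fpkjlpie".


Input: fpkjlpie
Reading characters right to left:
  Position 7: 'e'
  Position 6: 'i'
  Position 5: 'p'
  Position 4: 'l'
  Position 3: 'j'
  Position 2: 'k'
  Position 1: 'p'
  Position 0: 'f'
Reversed: eipljkpf

eipljkpf


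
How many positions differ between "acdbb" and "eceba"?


Comparing "acdbb" and "eceba" position by position:
  Position 0: 'a' vs 'e' => DIFFER
  Position 1: 'c' vs 'c' => same
  Position 2: 'd' vs 'e' => DIFFER
  Position 3: 'b' vs 'b' => same
  Position 4: 'b' vs 'a' => DIFFER
Positions that differ: 3

3


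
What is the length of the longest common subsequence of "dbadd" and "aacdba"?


LCS of "dbadd" and "aacdba"
DP table:
           a    a    c    d    b    a
      0    0    0    0    0    0    0
  d   0    0    0    0    1    1    1
  b   0    0    0    0    1    2    2
  a   0    1    1    1    1    2    3
  d   0    1    1    1    2    2    3
  d   0    1    1    1    2    2    3
LCS length = dp[5][6] = 3

3


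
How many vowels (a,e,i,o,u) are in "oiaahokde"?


Input: oiaahokde
Checking each character:
  'o' at position 0: vowel (running total: 1)
  'i' at position 1: vowel (running total: 2)
  'a' at position 2: vowel (running total: 3)
  'a' at position 3: vowel (running total: 4)
  'h' at position 4: consonant
  'o' at position 5: vowel (running total: 5)
  'k' at position 6: consonant
  'd' at position 7: consonant
  'e' at position 8: vowel (running total: 6)
Total vowels: 6

6


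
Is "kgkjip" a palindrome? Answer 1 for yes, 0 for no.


Input: kgkjip
Reversed: pijkgk
  Compare pos 0 ('k') with pos 5 ('p'): MISMATCH
  Compare pos 1 ('g') with pos 4 ('i'): MISMATCH
  Compare pos 2 ('k') with pos 3 ('j'): MISMATCH
Result: not a palindrome

0


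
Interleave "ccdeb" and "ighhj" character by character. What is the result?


Interleaving "ccdeb" and "ighhj":
  Position 0: 'c' from first, 'i' from second => "ci"
  Position 1: 'c' from first, 'g' from second => "cg"
  Position 2: 'd' from first, 'h' from second => "dh"
  Position 3: 'e' from first, 'h' from second => "eh"
  Position 4: 'b' from first, 'j' from second => "bj"
Result: cicgdhehbj

cicgdhehbj


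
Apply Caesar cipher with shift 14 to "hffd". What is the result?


Caesar cipher: shift "hffd" by 14
  'h' (pos 7) + 14 = pos 21 = 'v'
  'f' (pos 5) + 14 = pos 19 = 't'
  'f' (pos 5) + 14 = pos 19 = 't'
  'd' (pos 3) + 14 = pos 17 = 'r'
Result: vttr

vttr


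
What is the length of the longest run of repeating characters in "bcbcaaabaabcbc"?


Input: "bcbcaaabaabcbc"
Scanning for longest run:
  Position 1 ('c'): new char, reset run to 1
  Position 2 ('b'): new char, reset run to 1
  Position 3 ('c'): new char, reset run to 1
  Position 4 ('a'): new char, reset run to 1
  Position 5 ('a'): continues run of 'a', length=2
  Position 6 ('a'): continues run of 'a', length=3
  Position 7 ('b'): new char, reset run to 1
  Position 8 ('a'): new char, reset run to 1
  Position 9 ('a'): continues run of 'a', length=2
  Position 10 ('b'): new char, reset run to 1
  Position 11 ('c'): new char, reset run to 1
  Position 12 ('b'): new char, reset run to 1
  Position 13 ('c'): new char, reset run to 1
Longest run: 'a' with length 3

3


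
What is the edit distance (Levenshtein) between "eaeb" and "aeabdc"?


Computing edit distance: "eaeb" -> "aeabdc"
DP table:
           a    e    a    b    d    c
      0    1    2    3    4    5    6
  e   1    1    1    2    3    4    5
  a   2    1    2    1    2    3    4
  e   3    2    1    2    2    3    4
  b   4    3    2    2    2    3    4
Edit distance = dp[4][6] = 4

4


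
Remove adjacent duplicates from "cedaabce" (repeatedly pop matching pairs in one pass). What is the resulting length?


Input: cedaabce
Stack-based adjacent duplicate removal:
  Read 'c': push. Stack: c
  Read 'e': push. Stack: ce
  Read 'd': push. Stack: ced
  Read 'a': push. Stack: ceda
  Read 'a': matches stack top 'a' => pop. Stack: ced
  Read 'b': push. Stack: cedb
  Read 'c': push. Stack: cedbc
  Read 'e': push. Stack: cedbce
Final stack: "cedbce" (length 6)

6


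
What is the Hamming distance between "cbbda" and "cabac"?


Comparing "cbbda" and "cabac" position by position:
  Position 0: 'c' vs 'c' => same
  Position 1: 'b' vs 'a' => differ
  Position 2: 'b' vs 'b' => same
  Position 3: 'd' vs 'a' => differ
  Position 4: 'a' vs 'c' => differ
Total differences (Hamming distance): 3

3


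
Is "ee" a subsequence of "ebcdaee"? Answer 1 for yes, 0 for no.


Check if "ee" is a subsequence of "ebcdaee"
Greedy scan:
  Position 0 ('e'): matches sub[0] = 'e'
  Position 1 ('b'): no match needed
  Position 2 ('c'): no match needed
  Position 3 ('d'): no match needed
  Position 4 ('a'): no match needed
  Position 5 ('e'): matches sub[1] = 'e'
  Position 6 ('e'): no match needed
All 2 characters matched => is a subsequence

1


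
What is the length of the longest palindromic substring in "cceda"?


Input: "cceda"
Checking substrings for palindromes:
  [0:2] "cc" (len 2) => palindrome
Longest palindromic substring: "cc" with length 2

2


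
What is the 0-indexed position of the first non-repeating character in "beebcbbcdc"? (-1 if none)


Input: beebcbbcdc
Character frequencies:
  'b': 4
  'c': 3
  'd': 1
  'e': 2
Scanning left to right for freq == 1:
  Position 0 ('b'): freq=4, skip
  Position 1 ('e'): freq=2, skip
  Position 2 ('e'): freq=2, skip
  Position 3 ('b'): freq=4, skip
  Position 4 ('c'): freq=3, skip
  Position 5 ('b'): freq=4, skip
  Position 6 ('b'): freq=4, skip
  Position 7 ('c'): freq=3, skip
  Position 8 ('d'): unique! => answer = 8

8


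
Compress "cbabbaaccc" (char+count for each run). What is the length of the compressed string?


Input: cbabbaaccc
Runs:
  'c' x 1 => "c1"
  'b' x 1 => "b1"
  'a' x 1 => "a1"
  'b' x 2 => "b2"
  'a' x 2 => "a2"
  'c' x 3 => "c3"
Compressed: "c1b1a1b2a2c3"
Compressed length: 12

12


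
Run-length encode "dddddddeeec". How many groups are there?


Input: dddddddeeec
Scanning for consecutive runs:
  Group 1: 'd' x 7 (positions 0-6)
  Group 2: 'e' x 3 (positions 7-9)
  Group 3: 'c' x 1 (positions 10-10)
Total groups: 3

3


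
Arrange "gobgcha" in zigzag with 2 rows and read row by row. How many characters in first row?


Zigzag "gobgcha" into 2 rows:
Placing characters:
  'g' => row 0
  'o' => row 1
  'b' => row 0
  'g' => row 1
  'c' => row 0
  'h' => row 1
  'a' => row 0
Rows:
  Row 0: "gbca"
  Row 1: "ogh"
First row length: 4

4


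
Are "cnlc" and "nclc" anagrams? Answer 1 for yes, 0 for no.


Strings: "cnlc", "nclc"
Sorted first:  ccln
Sorted second: ccln
Sorted forms match => anagrams

1


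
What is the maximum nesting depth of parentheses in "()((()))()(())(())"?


Input: "()((()))()(())(())"
Tracking depth:
  Position 0 '(': depth becomes 1
  Position 1 ')': depth becomes 0
  Position 2 '(': depth becomes 1
  Position 3 '(': depth becomes 2
  Position 4 '(': depth becomes 3
  Position 5 ')': depth becomes 2
  Position 6 ')': depth becomes 1
  Position 7 ')': depth becomes 0
  Position 8 '(': depth becomes 1
  Position 9 ')': depth becomes 0
  Position 10 '(': depth becomes 1
  Position 11 '(': depth becomes 2
  Position 12 ')': depth becomes 1
  Position 13 ')': depth becomes 0
  Position 14 '(': depth becomes 1
  Position 15 '(': depth becomes 2
  Position 16 ')': depth becomes 1
  Position 17 ')': depth becomes 0
Maximum depth reached: 3

3


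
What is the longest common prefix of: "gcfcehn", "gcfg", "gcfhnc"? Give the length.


Words: gcfcehn, gcfg, gcfhnc
  Position 0: all 'g' => match
  Position 1: all 'c' => match
  Position 2: all 'f' => match
  Position 3: ('c', 'g', 'h') => mismatch, stop
LCP = "gcf" (length 3)

3


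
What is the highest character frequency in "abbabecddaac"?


Input: abbabecddaac
Character counts:
  'a': 4
  'b': 3
  'c': 2
  'd': 2
  'e': 1
Maximum frequency: 4

4


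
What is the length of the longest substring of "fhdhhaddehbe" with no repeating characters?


Input: "fhdhhaddehbe"
Sliding window (track last position of each char):
  Position 0 ('f'): window [0,0] length 1 -- new best
  Position 1 ('h'): window [0,1] length 2 -- new best
  Position 2 ('d'): window [0,2] length 3 -- new best
  Position 3 ('h'): repeat (last at 1), move window start to 2
  Position 3 ('h'): window [2,3] length 2
  Position 4 ('h'): repeat (last at 3), move window start to 4
  Position 4 ('h'): window [4,4] length 1
  Position 5 ('a'): window [4,5] length 2
  Position 6 ('d'): window [4,6] length 3
  Position 7 ('d'): repeat (last at 6), move window start to 7
  Position 7 ('d'): window [7,7] length 1
  Position 8 ('e'): window [7,8] length 2
  Position 9 ('h'): window [7,9] length 3
  Position 10 ('b'): window [7,10] length 4 -- new best
  Position 11 ('e'): repeat (last at 8), move window start to 9
  Position 11 ('e'): window [9,11] length 3
Longest substring with no repeats: "dehb" with length 4

4


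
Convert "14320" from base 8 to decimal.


Input: "14320" in base 8
Positional expansion:
  Digit '1' (value 1) x 8^4 = 4096
  Digit '4' (value 4) x 8^3 = 2048
  Digit '3' (value 3) x 8^2 = 192
  Digit '2' (value 2) x 8^1 = 16
  Digit '0' (value 0) x 8^0 = 0
Sum = 6352

6352


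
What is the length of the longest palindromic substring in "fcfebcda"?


Input: "fcfebcda"
Checking substrings for palindromes:
  [0:3] "fcf" (len 3) => palindrome
Longest palindromic substring: "fcf" with length 3

3


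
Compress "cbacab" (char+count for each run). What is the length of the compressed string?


Input: cbacab
Runs:
  'c' x 1 => "c1"
  'b' x 1 => "b1"
  'a' x 1 => "a1"
  'c' x 1 => "c1"
  'a' x 1 => "a1"
  'b' x 1 => "b1"
Compressed: "c1b1a1c1a1b1"
Compressed length: 12

12


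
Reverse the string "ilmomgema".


Input: ilmomgema
Reading characters right to left:
  Position 8: 'a'
  Position 7: 'm'
  Position 6: 'e'
  Position 5: 'g'
  Position 4: 'm'
  Position 3: 'o'
  Position 2: 'm'
  Position 1: 'l'
  Position 0: 'i'
Reversed: amegmomli

amegmomli


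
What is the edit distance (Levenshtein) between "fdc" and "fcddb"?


Computing edit distance: "fdc" -> "fcddb"
DP table:
           f    c    d    d    b
      0    1    2    3    4    5
  f   1    0    1    2    3    4
  d   2    1    1    1    2    3
  c   3    2    1    2    2    3
Edit distance = dp[3][5] = 3

3


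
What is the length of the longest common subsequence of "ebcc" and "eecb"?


LCS of "ebcc" and "eecb"
DP table:
           e    e    c    b
      0    0    0    0    0
  e   0    1    1    1    1
  b   0    1    1    1    2
  c   0    1    1    2    2
  c   0    1    1    2    2
LCS length = dp[4][4] = 2

2


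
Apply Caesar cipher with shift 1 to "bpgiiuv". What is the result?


Caesar cipher: shift "bpgiiuv" by 1
  'b' (pos 1) + 1 = pos 2 = 'c'
  'p' (pos 15) + 1 = pos 16 = 'q'
  'g' (pos 6) + 1 = pos 7 = 'h'
  'i' (pos 8) + 1 = pos 9 = 'j'
  'i' (pos 8) + 1 = pos 9 = 'j'
  'u' (pos 20) + 1 = pos 21 = 'v'
  'v' (pos 21) + 1 = pos 22 = 'w'
Result: cqhjjvw

cqhjjvw


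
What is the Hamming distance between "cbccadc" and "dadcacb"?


Comparing "cbccadc" and "dadcacb" position by position:
  Position 0: 'c' vs 'd' => differ
  Position 1: 'b' vs 'a' => differ
  Position 2: 'c' vs 'd' => differ
  Position 3: 'c' vs 'c' => same
  Position 4: 'a' vs 'a' => same
  Position 5: 'd' vs 'c' => differ
  Position 6: 'c' vs 'b' => differ
Total differences (Hamming distance): 5

5


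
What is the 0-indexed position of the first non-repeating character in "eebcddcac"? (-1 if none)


Input: eebcddcac
Character frequencies:
  'a': 1
  'b': 1
  'c': 3
  'd': 2
  'e': 2
Scanning left to right for freq == 1:
  Position 0 ('e'): freq=2, skip
  Position 1 ('e'): freq=2, skip
  Position 2 ('b'): unique! => answer = 2

2


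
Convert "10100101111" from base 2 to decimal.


Input: "10100101111" in base 2
Positional expansion:
  Digit '1' (value 1) x 2^10 = 1024
  Digit '0' (value 0) x 2^9 = 0
  Digit '1' (value 1) x 2^8 = 256
  Digit '0' (value 0) x 2^7 = 0
  Digit '0' (value 0) x 2^6 = 0
  Digit '1' (value 1) x 2^5 = 32
  Digit '0' (value 0) x 2^4 = 0
  Digit '1' (value 1) x 2^3 = 8
  Digit '1' (value 1) x 2^2 = 4
  Digit '1' (value 1) x 2^1 = 2
  Digit '1' (value 1) x 2^0 = 1
Sum = 1327

1327


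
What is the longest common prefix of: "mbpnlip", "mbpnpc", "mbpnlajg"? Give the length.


Words: mbpnlip, mbpnpc, mbpnlajg
  Position 0: all 'm' => match
  Position 1: all 'b' => match
  Position 2: all 'p' => match
  Position 3: all 'n' => match
  Position 4: ('l', 'p', 'l') => mismatch, stop
LCP = "mbpn" (length 4)

4


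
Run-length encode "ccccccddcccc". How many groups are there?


Input: ccccccddcccc
Scanning for consecutive runs:
  Group 1: 'c' x 6 (positions 0-5)
  Group 2: 'd' x 2 (positions 6-7)
  Group 3: 'c' x 4 (positions 8-11)
Total groups: 3

3


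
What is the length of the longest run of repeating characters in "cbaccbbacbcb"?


Input: "cbaccbbacbcb"
Scanning for longest run:
  Position 1 ('b'): new char, reset run to 1
  Position 2 ('a'): new char, reset run to 1
  Position 3 ('c'): new char, reset run to 1
  Position 4 ('c'): continues run of 'c', length=2
  Position 5 ('b'): new char, reset run to 1
  Position 6 ('b'): continues run of 'b', length=2
  Position 7 ('a'): new char, reset run to 1
  Position 8 ('c'): new char, reset run to 1
  Position 9 ('b'): new char, reset run to 1
  Position 10 ('c'): new char, reset run to 1
  Position 11 ('b'): new char, reset run to 1
Longest run: 'c' with length 2

2


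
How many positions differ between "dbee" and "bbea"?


Comparing "dbee" and "bbea" position by position:
  Position 0: 'd' vs 'b' => DIFFER
  Position 1: 'b' vs 'b' => same
  Position 2: 'e' vs 'e' => same
  Position 3: 'e' vs 'a' => DIFFER
Positions that differ: 2

2


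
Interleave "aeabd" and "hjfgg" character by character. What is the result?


Interleaving "aeabd" and "hjfgg":
  Position 0: 'a' from first, 'h' from second => "ah"
  Position 1: 'e' from first, 'j' from second => "ej"
  Position 2: 'a' from first, 'f' from second => "af"
  Position 3: 'b' from first, 'g' from second => "bg"
  Position 4: 'd' from first, 'g' from second => "dg"
Result: ahejafbgdg

ahejafbgdg


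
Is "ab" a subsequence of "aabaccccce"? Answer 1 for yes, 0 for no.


Check if "ab" is a subsequence of "aabaccccce"
Greedy scan:
  Position 0 ('a'): matches sub[0] = 'a'
  Position 1 ('a'): no match needed
  Position 2 ('b'): matches sub[1] = 'b'
  Position 3 ('a'): no match needed
  Position 4 ('c'): no match needed
  Position 5 ('c'): no match needed
  Position 6 ('c'): no match needed
  Position 7 ('c'): no match needed
  Position 8 ('c'): no match needed
  Position 9 ('e'): no match needed
All 2 characters matched => is a subsequence

1


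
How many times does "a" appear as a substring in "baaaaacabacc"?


Searching for "a" in "baaaaacabacc"
Scanning each position:
  Position 0: "b" => no
  Position 1: "a" => MATCH
  Position 2: "a" => MATCH
  Position 3: "a" => MATCH
  Position 4: "a" => MATCH
  Position 5: "a" => MATCH
  Position 6: "c" => no
  Position 7: "a" => MATCH
  Position 8: "b" => no
  Position 9: "a" => MATCH
  Position 10: "c" => no
  Position 11: "c" => no
Total occurrences: 7

7


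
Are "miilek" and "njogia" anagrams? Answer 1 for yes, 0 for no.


Strings: "miilek", "njogia"
Sorted first:  eiiklm
Sorted second: agijno
Differ at position 0: 'e' vs 'a' => not anagrams

0


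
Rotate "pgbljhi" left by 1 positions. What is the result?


Input: "pgbljhi", rotate left by 1
First 1 characters: "p"
Remaining characters: "gbljhi"
Concatenate remaining + first: "gbljhi" + "p" = "gbljhip"

gbljhip


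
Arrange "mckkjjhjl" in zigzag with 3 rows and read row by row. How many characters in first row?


Zigzag "mckkjjhjl" into 3 rows:
Placing characters:
  'm' => row 0
  'c' => row 1
  'k' => row 2
  'k' => row 1
  'j' => row 0
  'j' => row 1
  'h' => row 2
  'j' => row 1
  'l' => row 0
Rows:
  Row 0: "mjl"
  Row 1: "ckjj"
  Row 2: "kh"
First row length: 3

3


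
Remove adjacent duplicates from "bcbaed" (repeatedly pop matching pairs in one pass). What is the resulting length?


Input: bcbaed
Stack-based adjacent duplicate removal:
  Read 'b': push. Stack: b
  Read 'c': push. Stack: bc
  Read 'b': push. Stack: bcb
  Read 'a': push. Stack: bcba
  Read 'e': push. Stack: bcbae
  Read 'd': push. Stack: bcbaed
Final stack: "bcbaed" (length 6)

6


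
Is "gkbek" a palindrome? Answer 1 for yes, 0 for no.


Input: gkbek
Reversed: kebkg
  Compare pos 0 ('g') with pos 4 ('k'): MISMATCH
  Compare pos 1 ('k') with pos 3 ('e'): MISMATCH
Result: not a palindrome

0


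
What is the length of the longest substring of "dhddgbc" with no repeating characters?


Input: "dhddgbc"
Sliding window (track last position of each char):
  Position 0 ('d'): window [0,0] length 1 -- new best
  Position 1 ('h'): window [0,1] length 2 -- new best
  Position 2 ('d'): repeat (last at 0), move window start to 1
  Position 2 ('d'): window [1,2] length 2
  Position 3 ('d'): repeat (last at 2), move window start to 3
  Position 3 ('d'): window [3,3] length 1
  Position 4 ('g'): window [3,4] length 2
  Position 5 ('b'): window [3,5] length 3 -- new best
  Position 6 ('c'): window [3,6] length 4 -- new best
Longest substring with no repeats: "dgbc" with length 4

4


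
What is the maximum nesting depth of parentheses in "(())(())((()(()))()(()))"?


Input: "(())(())((()(()))()(()))"
Tracking depth:
  Position 0 '(': depth becomes 1
  Position 1 '(': depth becomes 2
  Position 2 ')': depth becomes 1
  Position 3 ')': depth becomes 0
  Position 4 '(': depth becomes 1
  Position 5 '(': depth becomes 2
  Position 6 ')': depth becomes 1
  Position 7 ')': depth becomes 0
  Position 8 '(': depth becomes 1
  Position 9 '(': depth becomes 2
  Position 10 '(': depth becomes 3
  Position 11 ')': depth becomes 2
  Position 12 '(': depth becomes 3
  Position 13 '(': depth becomes 4
  Position 14 ')': depth becomes 3
  Position 15 ')': depth becomes 2
  Position 16 ')': depth becomes 1
  Position 17 '(': depth becomes 2
  Position 18 ')': depth becomes 1
  Position 19 '(': depth becomes 2
  Position 20 '(': depth becomes 3
  Position 21 ')': depth becomes 2
  Position 22 ')': depth becomes 1
  Position 23 ')': depth becomes 0
Maximum depth reached: 4

4
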